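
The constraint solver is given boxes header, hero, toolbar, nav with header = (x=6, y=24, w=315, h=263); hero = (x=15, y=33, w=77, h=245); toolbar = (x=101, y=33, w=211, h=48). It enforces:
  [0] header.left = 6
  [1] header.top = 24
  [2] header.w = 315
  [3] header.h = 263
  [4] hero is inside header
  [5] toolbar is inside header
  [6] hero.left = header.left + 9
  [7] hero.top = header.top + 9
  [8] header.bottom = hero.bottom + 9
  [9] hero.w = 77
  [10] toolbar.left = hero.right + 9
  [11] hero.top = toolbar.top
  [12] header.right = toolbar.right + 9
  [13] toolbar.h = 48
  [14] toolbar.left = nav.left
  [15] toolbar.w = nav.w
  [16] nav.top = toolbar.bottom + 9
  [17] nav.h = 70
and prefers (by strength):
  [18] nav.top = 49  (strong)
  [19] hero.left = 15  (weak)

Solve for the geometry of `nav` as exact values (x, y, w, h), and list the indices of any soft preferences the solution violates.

1. nav.x = 101  [toolbar.left = nav.left]
2. nav.w = 211  [toolbar.w = nav.w]
3. nav.y = 90  [nav.top = toolbar.bottom + 9]
4. nav.h = 70  [nav.h = 70]

nav = (x=101, y=90, w=211, h=70)
violated soft preferences: 18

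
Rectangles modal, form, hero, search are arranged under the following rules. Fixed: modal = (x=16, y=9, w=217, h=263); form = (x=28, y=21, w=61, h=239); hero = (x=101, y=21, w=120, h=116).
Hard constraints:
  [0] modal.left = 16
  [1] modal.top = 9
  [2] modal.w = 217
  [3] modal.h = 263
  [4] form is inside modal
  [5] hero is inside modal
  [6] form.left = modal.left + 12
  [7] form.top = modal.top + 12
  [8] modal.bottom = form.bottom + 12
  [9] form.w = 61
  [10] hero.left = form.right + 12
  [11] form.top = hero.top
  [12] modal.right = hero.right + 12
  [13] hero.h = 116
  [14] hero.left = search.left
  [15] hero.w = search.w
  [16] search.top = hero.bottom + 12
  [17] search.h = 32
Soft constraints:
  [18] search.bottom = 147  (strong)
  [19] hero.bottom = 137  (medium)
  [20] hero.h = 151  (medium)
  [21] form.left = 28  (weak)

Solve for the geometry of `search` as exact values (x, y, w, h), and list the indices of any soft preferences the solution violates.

1. search.x = 101  [hero.left = search.left]
2. search.w = 120  [hero.w = search.w]
3. search.y = 149  [search.top = hero.bottom + 12]
4. search.h = 32  [search.h = 32]

search = (x=101, y=149, w=120, h=32)
violated soft preferences: 18, 20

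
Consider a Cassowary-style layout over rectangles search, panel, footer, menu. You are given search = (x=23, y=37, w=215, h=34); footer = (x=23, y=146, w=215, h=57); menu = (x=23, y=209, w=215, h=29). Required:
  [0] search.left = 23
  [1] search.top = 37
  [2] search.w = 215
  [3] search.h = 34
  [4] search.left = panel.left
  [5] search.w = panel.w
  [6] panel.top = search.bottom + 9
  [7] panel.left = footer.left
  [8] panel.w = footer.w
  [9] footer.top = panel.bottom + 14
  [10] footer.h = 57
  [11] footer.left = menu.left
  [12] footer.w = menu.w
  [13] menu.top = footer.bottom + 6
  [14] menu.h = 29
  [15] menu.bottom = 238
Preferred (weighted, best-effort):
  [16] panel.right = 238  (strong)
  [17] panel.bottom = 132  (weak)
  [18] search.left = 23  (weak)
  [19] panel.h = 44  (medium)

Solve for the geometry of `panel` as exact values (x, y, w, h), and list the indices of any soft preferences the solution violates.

panel = (x=23, y=80, w=215, h=52)
violated soft preferences: 19

1. panel.x = 23  [search.left = panel.left]
2. panel.w = 215  [search.w = panel.w]
3. panel.y = 80  [panel.top = search.bottom + 9]
4. panel.h = 52  [footer.top = panel.bottom + 14]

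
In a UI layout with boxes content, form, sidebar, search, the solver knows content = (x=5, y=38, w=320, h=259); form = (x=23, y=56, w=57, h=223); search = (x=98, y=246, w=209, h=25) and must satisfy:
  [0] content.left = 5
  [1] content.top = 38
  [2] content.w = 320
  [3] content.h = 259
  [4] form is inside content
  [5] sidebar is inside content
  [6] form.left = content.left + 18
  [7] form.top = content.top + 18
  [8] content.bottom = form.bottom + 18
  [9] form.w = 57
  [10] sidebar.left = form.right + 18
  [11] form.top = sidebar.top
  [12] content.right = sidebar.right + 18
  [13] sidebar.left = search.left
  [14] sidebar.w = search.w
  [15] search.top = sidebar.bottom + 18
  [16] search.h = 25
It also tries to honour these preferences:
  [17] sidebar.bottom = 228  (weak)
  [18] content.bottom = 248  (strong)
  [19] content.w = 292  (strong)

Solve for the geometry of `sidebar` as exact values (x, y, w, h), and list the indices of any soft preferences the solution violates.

1. sidebar.x = 98  [sidebar.left = form.right + 18]
2. sidebar.y = 56  [form.top = sidebar.top]
3. sidebar.w = 209  [content.right = sidebar.right + 18]
4. sidebar.h = 172  [search.top = sidebar.bottom + 18]

sidebar = (x=98, y=56, w=209, h=172)
violated soft preferences: 18, 19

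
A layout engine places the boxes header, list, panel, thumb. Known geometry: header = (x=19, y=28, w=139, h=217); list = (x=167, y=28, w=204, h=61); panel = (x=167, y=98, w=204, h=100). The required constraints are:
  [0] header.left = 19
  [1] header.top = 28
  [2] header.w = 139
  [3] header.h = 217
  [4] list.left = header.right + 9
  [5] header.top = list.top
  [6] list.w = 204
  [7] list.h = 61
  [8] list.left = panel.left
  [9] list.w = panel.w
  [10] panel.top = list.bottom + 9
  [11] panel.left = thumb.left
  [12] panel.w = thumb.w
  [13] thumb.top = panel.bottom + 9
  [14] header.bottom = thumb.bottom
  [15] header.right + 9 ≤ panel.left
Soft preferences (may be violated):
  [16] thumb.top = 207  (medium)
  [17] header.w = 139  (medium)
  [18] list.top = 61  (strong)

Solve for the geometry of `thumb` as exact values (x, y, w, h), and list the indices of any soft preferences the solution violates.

thumb = (x=167, y=207, w=204, h=38)
violated soft preferences: 18

1. thumb.x = 167  [panel.left = thumb.left]
2. thumb.w = 204  [panel.w = thumb.w]
3. thumb.y = 207  [thumb.top = panel.bottom + 9]
4. thumb.h = 38  [header.bottom = thumb.bottom]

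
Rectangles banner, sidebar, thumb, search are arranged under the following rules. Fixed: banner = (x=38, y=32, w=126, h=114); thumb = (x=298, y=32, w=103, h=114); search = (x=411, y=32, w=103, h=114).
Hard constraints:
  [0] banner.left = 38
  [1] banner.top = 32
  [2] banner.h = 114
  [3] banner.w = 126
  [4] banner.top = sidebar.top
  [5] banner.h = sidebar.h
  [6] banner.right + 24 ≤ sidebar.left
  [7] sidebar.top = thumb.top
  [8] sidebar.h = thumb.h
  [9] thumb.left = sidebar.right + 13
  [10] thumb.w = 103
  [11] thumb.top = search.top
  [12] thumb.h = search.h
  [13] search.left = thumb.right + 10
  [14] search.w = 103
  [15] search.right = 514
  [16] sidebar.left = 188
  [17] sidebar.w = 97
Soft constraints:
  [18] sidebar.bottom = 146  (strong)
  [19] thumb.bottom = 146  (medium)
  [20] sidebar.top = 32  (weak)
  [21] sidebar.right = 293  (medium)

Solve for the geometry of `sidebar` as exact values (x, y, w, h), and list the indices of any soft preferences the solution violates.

sidebar = (x=188, y=32, w=97, h=114)
violated soft preferences: 21

1. sidebar.y = 32  [banner.top = sidebar.top]
2. sidebar.h = 114  [banner.h = sidebar.h]
3. sidebar.x = 188  [sidebar.left = 188]
4. sidebar.w = 97  [sidebar.w = 97]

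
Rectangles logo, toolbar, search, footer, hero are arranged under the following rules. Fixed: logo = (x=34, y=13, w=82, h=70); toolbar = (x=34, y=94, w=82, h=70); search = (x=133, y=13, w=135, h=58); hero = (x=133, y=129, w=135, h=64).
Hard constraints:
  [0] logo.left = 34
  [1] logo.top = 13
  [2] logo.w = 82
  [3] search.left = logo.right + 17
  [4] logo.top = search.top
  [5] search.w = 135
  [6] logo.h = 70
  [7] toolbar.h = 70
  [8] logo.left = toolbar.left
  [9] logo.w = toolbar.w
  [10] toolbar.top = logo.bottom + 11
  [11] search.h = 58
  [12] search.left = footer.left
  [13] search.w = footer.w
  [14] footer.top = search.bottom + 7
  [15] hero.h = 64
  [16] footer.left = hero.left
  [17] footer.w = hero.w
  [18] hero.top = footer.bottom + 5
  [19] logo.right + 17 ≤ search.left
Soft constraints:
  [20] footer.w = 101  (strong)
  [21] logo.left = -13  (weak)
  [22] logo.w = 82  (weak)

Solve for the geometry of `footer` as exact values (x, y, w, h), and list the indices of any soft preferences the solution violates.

1. footer.x = 133  [search.left = footer.left]
2. footer.w = 135  [search.w = footer.w]
3. footer.y = 78  [footer.top = search.bottom + 7]
4. footer.h = 46  [hero.top = footer.bottom + 5]

footer = (x=133, y=78, w=135, h=46)
violated soft preferences: 20, 21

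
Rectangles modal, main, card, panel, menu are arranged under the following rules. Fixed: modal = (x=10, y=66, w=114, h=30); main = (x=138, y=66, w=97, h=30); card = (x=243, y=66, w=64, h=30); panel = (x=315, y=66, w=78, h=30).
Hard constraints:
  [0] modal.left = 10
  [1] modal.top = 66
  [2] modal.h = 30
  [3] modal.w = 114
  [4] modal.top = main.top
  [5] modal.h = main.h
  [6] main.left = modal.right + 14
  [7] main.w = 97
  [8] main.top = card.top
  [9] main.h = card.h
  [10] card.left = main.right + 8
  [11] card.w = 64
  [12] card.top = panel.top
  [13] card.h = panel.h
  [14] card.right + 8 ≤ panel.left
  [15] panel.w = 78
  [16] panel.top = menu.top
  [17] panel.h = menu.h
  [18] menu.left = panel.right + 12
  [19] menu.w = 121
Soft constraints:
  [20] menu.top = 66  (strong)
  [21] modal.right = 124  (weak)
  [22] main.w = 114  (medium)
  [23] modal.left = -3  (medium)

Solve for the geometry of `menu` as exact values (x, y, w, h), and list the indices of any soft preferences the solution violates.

menu = (x=405, y=66, w=121, h=30)
violated soft preferences: 22, 23

1. menu.y = 66  [panel.top = menu.top]
2. menu.h = 30  [panel.h = menu.h]
3. menu.x = 405  [menu.left = panel.right + 12]
4. menu.w = 121  [menu.w = 121]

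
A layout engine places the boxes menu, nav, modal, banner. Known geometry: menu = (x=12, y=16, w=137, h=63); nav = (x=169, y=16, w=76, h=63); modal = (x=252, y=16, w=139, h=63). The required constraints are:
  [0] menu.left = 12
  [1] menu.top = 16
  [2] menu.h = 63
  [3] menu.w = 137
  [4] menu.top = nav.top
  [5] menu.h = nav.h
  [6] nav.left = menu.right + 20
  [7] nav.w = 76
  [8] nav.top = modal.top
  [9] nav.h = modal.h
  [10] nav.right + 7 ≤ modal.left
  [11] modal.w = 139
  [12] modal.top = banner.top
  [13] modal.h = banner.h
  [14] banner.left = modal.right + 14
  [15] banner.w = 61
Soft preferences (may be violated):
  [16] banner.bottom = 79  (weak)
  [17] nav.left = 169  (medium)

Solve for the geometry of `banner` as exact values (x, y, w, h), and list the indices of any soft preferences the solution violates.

banner = (x=405, y=16, w=61, h=63)
violated soft preferences: none

1. banner.y = 16  [modal.top = banner.top]
2. banner.h = 63  [modal.h = banner.h]
3. banner.x = 405  [banner.left = modal.right + 14]
4. banner.w = 61  [banner.w = 61]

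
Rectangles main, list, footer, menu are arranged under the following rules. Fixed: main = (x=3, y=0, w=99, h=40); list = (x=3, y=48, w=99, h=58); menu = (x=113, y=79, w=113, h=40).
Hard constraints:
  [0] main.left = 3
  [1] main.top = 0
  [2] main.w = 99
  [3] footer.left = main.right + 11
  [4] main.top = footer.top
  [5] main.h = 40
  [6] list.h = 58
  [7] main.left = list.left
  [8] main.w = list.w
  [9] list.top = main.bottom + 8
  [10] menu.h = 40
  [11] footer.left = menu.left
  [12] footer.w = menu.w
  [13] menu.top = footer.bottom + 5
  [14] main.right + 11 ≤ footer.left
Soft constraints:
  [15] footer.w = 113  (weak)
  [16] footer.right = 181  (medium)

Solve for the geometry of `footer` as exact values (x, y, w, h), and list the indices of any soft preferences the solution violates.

1. footer.x = 113  [footer.left = main.right + 11]
2. footer.y = 0  [main.top = footer.top]
3. footer.w = 113  [footer.w = menu.w]
4. footer.h = 74  [menu.top = footer.bottom + 5]

footer = (x=113, y=0, w=113, h=74)
violated soft preferences: 16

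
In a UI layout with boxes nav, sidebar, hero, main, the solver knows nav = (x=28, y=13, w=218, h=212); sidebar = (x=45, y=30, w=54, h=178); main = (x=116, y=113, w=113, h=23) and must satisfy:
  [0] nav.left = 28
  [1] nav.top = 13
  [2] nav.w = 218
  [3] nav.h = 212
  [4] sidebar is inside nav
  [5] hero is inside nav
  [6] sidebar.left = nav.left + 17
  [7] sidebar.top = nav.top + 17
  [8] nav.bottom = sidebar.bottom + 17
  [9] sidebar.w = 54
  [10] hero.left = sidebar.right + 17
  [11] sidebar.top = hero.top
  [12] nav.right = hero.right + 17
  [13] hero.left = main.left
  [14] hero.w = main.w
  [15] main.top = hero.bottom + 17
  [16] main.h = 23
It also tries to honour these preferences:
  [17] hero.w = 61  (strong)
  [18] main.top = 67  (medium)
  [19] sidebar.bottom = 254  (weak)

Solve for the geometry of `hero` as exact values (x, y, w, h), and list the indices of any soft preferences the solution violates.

1. hero.x = 116  [hero.left = sidebar.right + 17]
2. hero.y = 30  [sidebar.top = hero.top]
3. hero.w = 113  [nav.right = hero.right + 17]
4. hero.h = 66  [main.top = hero.bottom + 17]

hero = (x=116, y=30, w=113, h=66)
violated soft preferences: 17, 18, 19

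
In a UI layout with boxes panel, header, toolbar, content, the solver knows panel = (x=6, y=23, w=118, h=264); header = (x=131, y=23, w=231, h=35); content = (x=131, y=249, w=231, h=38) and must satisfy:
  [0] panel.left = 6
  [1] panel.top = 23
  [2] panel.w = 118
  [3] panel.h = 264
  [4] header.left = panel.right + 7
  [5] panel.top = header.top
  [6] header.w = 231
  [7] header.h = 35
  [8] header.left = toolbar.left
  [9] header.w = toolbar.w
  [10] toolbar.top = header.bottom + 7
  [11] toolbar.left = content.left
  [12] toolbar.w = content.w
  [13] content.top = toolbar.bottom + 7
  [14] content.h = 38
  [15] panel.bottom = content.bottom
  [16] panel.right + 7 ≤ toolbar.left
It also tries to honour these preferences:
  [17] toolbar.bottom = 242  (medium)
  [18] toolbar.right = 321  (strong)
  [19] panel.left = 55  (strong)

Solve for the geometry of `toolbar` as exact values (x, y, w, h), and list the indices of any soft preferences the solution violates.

toolbar = (x=131, y=65, w=231, h=177)
violated soft preferences: 18, 19

1. toolbar.x = 131  [header.left = toolbar.left]
2. toolbar.w = 231  [header.w = toolbar.w]
3. toolbar.y = 65  [toolbar.top = header.bottom + 7]
4. toolbar.h = 177  [content.top = toolbar.bottom + 7]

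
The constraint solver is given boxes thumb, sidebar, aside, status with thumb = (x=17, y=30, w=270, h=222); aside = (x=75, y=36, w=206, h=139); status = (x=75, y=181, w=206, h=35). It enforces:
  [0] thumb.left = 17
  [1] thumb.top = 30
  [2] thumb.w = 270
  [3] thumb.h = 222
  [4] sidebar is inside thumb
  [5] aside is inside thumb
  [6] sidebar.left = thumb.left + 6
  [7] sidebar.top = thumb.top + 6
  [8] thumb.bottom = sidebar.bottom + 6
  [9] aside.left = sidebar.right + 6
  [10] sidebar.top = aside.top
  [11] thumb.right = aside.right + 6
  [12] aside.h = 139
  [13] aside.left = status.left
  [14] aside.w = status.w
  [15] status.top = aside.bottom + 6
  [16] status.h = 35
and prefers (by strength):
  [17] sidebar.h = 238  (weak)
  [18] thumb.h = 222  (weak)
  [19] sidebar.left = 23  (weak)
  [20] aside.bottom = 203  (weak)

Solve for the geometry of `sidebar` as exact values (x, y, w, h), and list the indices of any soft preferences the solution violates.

sidebar = (x=23, y=36, w=46, h=210)
violated soft preferences: 17, 20

1. sidebar.x = 23  [sidebar.left = thumb.left + 6]
2. sidebar.y = 36  [sidebar.top = thumb.top + 6]
3. sidebar.h = 210  [thumb.bottom = sidebar.bottom + 6]
4. sidebar.w = 46  [aside.left = sidebar.right + 6]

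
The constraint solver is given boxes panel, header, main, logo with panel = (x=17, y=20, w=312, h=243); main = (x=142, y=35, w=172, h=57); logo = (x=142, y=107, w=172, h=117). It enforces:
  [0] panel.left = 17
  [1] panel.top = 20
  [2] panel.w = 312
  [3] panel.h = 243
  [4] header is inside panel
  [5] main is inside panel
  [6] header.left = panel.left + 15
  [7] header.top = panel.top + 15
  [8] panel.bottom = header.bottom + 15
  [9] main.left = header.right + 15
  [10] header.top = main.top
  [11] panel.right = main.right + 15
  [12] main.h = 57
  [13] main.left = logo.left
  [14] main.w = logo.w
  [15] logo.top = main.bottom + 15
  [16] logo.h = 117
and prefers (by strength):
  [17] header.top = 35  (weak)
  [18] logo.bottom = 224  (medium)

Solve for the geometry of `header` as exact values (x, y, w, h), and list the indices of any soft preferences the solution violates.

1. header.x = 32  [header.left = panel.left + 15]
2. header.y = 35  [header.top = panel.top + 15]
3. header.h = 213  [panel.bottom = header.bottom + 15]
4. header.w = 95  [main.left = header.right + 15]

header = (x=32, y=35, w=95, h=213)
violated soft preferences: none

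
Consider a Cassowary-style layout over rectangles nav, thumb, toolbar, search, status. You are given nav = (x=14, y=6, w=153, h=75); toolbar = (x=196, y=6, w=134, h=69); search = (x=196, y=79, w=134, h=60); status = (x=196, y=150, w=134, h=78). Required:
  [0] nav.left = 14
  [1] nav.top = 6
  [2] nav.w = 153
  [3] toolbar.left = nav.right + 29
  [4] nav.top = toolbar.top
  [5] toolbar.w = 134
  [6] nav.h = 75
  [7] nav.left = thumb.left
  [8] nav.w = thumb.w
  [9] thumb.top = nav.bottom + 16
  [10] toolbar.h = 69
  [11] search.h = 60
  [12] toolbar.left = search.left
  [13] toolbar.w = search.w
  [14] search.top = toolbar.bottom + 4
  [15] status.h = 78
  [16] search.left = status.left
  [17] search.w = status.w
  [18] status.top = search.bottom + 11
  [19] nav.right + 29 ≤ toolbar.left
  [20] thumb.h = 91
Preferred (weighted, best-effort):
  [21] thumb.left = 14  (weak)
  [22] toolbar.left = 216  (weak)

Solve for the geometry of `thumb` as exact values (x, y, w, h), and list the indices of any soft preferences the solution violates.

thumb = (x=14, y=97, w=153, h=91)
violated soft preferences: 22

1. thumb.x = 14  [nav.left = thumb.left]
2. thumb.w = 153  [nav.w = thumb.w]
3. thumb.y = 97  [thumb.top = nav.bottom + 16]
4. thumb.h = 91  [thumb.h = 91]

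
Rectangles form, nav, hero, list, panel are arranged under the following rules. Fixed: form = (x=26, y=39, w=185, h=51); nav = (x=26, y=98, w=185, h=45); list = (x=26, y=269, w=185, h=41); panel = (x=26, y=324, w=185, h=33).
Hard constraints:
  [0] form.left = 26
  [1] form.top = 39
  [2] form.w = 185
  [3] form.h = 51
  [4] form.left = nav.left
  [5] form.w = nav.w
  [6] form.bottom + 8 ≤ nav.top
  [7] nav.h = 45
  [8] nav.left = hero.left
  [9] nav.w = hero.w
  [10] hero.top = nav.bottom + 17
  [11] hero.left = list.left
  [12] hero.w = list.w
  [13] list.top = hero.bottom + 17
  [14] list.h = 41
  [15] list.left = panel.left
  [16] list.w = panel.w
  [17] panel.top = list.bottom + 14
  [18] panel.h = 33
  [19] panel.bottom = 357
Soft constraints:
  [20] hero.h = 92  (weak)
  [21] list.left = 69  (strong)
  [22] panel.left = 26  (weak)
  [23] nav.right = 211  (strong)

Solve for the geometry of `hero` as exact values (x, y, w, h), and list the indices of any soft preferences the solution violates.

1. hero.x = 26  [nav.left = hero.left]
2. hero.w = 185  [nav.w = hero.w]
3. hero.y = 160  [hero.top = nav.bottom + 17]
4. hero.h = 92  [list.top = hero.bottom + 17]

hero = (x=26, y=160, w=185, h=92)
violated soft preferences: 21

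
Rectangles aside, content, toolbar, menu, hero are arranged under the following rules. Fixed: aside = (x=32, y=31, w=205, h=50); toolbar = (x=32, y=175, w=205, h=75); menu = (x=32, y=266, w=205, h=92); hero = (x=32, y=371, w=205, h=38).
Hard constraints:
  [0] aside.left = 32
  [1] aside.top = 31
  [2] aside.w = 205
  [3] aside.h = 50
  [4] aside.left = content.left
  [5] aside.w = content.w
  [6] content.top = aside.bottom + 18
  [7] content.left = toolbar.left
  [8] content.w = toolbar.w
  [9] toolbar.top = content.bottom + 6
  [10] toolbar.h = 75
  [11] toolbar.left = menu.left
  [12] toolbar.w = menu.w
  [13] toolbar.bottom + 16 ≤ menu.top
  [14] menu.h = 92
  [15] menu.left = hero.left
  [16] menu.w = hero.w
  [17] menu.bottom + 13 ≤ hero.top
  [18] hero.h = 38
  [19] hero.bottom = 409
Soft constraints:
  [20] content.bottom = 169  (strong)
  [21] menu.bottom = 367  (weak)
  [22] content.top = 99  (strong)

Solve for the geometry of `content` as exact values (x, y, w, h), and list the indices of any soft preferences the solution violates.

content = (x=32, y=99, w=205, h=70)
violated soft preferences: 21

1. content.x = 32  [aside.left = content.left]
2. content.w = 205  [aside.w = content.w]
3. content.y = 99  [content.top = aside.bottom + 18]
4. content.h = 70  [toolbar.top = content.bottom + 6]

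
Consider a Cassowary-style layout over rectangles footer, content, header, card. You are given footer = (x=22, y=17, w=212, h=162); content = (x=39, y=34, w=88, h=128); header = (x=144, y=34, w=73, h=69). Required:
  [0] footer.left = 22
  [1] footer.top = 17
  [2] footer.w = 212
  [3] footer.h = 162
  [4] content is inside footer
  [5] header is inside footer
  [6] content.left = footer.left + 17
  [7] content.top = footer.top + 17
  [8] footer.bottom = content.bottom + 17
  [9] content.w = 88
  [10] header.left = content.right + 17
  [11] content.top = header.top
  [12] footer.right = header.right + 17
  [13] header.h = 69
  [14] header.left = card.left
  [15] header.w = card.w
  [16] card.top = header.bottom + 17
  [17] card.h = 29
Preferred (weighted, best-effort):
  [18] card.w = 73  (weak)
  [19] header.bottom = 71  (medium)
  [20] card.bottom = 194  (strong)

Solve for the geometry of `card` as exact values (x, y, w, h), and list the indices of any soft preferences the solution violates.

1. card.x = 144  [header.left = card.left]
2. card.w = 73  [header.w = card.w]
3. card.y = 120  [card.top = header.bottom + 17]
4. card.h = 29  [card.h = 29]

card = (x=144, y=120, w=73, h=29)
violated soft preferences: 19, 20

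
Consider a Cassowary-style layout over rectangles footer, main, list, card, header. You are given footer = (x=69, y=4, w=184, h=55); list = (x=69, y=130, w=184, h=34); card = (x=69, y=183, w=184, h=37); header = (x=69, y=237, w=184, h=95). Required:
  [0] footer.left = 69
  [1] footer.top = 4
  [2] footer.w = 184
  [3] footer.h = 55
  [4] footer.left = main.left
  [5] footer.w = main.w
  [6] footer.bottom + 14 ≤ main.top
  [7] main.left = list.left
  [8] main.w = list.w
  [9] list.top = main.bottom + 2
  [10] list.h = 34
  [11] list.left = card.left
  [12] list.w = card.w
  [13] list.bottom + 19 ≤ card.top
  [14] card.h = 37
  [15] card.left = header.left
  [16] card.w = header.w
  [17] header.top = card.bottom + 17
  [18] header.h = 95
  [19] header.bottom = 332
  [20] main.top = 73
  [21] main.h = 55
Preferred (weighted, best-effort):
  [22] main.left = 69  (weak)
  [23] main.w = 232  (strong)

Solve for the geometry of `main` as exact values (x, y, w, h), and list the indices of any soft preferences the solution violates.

main = (x=69, y=73, w=184, h=55)
violated soft preferences: 23

1. main.x = 69  [footer.left = main.left]
2. main.w = 184  [footer.w = main.w]
3. main.y = 73  [main.top = 73]
4. main.h = 55  [main.h = 55]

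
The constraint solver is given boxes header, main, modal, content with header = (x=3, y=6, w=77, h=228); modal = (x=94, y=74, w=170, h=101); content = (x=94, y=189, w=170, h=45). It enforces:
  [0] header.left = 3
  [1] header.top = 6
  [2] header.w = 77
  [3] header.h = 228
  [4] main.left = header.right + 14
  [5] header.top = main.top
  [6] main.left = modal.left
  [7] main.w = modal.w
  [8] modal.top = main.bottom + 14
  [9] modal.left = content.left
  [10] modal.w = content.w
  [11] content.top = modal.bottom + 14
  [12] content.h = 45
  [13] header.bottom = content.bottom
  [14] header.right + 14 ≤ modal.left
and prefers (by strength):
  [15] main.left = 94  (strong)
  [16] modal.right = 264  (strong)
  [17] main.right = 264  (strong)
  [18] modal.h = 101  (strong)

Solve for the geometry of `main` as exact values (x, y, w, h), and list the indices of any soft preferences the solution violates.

1. main.x = 94  [main.left = header.right + 14]
2. main.y = 6  [header.top = main.top]
3. main.w = 170  [main.w = modal.w]
4. main.h = 54  [modal.top = main.bottom + 14]

main = (x=94, y=6, w=170, h=54)
violated soft preferences: none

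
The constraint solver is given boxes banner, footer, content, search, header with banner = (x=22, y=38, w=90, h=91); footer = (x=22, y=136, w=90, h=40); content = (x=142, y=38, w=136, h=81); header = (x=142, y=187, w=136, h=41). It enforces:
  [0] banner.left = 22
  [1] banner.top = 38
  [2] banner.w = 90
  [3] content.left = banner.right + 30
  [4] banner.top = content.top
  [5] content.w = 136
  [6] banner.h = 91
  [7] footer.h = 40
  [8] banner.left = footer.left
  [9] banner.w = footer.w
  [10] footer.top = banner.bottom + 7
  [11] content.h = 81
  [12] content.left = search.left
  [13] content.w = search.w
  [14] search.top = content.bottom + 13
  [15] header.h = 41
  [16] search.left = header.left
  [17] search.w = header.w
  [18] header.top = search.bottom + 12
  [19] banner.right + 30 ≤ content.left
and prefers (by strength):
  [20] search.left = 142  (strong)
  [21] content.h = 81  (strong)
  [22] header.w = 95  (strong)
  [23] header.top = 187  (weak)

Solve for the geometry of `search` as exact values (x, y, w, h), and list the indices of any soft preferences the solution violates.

1. search.x = 142  [content.left = search.left]
2. search.w = 136  [content.w = search.w]
3. search.y = 132  [search.top = content.bottom + 13]
4. search.h = 43  [header.top = search.bottom + 12]

search = (x=142, y=132, w=136, h=43)
violated soft preferences: 22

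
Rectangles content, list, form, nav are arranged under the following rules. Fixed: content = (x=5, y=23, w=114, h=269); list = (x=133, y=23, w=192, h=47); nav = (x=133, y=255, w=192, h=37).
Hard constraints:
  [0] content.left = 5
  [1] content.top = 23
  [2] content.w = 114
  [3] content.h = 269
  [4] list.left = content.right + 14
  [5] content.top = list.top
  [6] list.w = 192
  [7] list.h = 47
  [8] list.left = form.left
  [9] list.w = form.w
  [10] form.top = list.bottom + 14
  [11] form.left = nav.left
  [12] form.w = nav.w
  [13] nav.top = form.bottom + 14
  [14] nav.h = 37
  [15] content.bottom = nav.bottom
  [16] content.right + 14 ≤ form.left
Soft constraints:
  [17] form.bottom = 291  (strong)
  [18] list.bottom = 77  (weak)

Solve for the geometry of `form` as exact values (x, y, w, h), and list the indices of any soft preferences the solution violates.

form = (x=133, y=84, w=192, h=157)
violated soft preferences: 17, 18

1. form.x = 133  [list.left = form.left]
2. form.w = 192  [list.w = form.w]
3. form.y = 84  [form.top = list.bottom + 14]
4. form.h = 157  [nav.top = form.bottom + 14]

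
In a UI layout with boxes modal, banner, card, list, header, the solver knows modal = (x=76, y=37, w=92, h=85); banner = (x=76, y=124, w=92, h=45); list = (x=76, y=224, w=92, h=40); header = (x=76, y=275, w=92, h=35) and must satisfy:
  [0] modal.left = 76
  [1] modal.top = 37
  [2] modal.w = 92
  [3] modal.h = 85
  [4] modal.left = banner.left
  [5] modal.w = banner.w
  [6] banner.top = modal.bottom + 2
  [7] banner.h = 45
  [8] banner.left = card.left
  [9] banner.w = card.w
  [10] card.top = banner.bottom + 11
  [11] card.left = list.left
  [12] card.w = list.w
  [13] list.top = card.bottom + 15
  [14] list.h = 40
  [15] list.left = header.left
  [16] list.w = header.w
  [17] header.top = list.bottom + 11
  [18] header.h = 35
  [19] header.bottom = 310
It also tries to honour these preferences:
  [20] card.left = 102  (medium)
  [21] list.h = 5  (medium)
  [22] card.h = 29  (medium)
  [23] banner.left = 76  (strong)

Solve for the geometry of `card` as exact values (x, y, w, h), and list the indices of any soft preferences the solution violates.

card = (x=76, y=180, w=92, h=29)
violated soft preferences: 20, 21

1. card.x = 76  [banner.left = card.left]
2. card.w = 92  [banner.w = card.w]
3. card.y = 180  [card.top = banner.bottom + 11]
4. card.h = 29  [list.top = card.bottom + 15]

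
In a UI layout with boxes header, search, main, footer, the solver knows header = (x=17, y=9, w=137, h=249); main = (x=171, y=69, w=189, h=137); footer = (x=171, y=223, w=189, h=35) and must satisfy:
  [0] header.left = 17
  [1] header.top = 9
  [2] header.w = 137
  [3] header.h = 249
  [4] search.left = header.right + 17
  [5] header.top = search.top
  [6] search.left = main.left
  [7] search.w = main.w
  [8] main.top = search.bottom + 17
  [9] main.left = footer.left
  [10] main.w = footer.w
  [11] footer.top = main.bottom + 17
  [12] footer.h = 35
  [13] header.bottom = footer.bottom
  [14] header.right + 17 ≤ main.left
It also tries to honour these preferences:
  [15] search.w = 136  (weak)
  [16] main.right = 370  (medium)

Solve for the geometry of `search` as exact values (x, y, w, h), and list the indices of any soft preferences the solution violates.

1. search.x = 171  [search.left = header.right + 17]
2. search.y = 9  [header.top = search.top]
3. search.w = 189  [search.w = main.w]
4. search.h = 43  [main.top = search.bottom + 17]

search = (x=171, y=9, w=189, h=43)
violated soft preferences: 15, 16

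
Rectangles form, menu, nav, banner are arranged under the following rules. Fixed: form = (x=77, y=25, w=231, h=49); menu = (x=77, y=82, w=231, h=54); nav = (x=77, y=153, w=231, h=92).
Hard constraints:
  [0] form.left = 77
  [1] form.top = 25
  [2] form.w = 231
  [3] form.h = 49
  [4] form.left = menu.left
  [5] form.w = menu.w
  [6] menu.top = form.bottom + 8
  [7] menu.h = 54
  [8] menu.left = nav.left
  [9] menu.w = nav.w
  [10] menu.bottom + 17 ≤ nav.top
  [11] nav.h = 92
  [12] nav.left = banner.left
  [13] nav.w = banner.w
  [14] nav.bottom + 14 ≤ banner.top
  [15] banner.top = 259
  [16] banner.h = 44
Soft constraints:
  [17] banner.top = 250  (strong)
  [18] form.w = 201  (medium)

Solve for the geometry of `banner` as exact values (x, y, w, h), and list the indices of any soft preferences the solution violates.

banner = (x=77, y=259, w=231, h=44)
violated soft preferences: 17, 18

1. banner.x = 77  [nav.left = banner.left]
2. banner.w = 231  [nav.w = banner.w]
3. banner.y = 259  [banner.top = 259]
4. banner.h = 44  [banner.h = 44]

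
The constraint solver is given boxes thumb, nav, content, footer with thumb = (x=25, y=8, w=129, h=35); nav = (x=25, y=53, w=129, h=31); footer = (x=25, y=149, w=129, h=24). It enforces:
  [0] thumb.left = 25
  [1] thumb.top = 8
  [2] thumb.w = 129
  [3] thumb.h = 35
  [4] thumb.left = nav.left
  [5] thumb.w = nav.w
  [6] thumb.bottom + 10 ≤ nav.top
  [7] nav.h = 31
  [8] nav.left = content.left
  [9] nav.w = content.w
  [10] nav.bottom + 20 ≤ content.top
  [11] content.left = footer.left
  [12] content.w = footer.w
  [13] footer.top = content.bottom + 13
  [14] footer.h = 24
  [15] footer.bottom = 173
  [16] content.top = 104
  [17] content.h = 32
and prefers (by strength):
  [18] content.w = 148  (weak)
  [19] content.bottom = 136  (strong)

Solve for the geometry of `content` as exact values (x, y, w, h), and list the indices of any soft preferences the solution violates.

1. content.x = 25  [nav.left = content.left]
2. content.w = 129  [nav.w = content.w]
3. content.y = 104  [content.top = 104]
4. content.h = 32  [content.h = 32]

content = (x=25, y=104, w=129, h=32)
violated soft preferences: 18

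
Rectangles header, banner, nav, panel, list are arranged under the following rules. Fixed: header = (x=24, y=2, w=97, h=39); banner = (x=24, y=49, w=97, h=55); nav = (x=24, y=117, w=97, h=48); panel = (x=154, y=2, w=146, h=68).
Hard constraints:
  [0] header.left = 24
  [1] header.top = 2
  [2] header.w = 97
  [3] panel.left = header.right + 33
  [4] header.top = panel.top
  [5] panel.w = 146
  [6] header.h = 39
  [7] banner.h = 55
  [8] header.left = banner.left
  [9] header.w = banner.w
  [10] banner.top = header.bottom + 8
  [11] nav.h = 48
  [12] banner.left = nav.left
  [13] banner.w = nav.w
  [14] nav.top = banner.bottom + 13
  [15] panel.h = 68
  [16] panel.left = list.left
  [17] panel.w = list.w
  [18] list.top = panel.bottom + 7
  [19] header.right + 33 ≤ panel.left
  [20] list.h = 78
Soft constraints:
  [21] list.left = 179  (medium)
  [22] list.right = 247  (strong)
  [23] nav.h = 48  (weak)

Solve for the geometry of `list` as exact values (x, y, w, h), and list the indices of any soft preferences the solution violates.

1. list.x = 154  [panel.left = list.left]
2. list.w = 146  [panel.w = list.w]
3. list.y = 77  [list.top = panel.bottom + 7]
4. list.h = 78  [list.h = 78]

list = (x=154, y=77, w=146, h=78)
violated soft preferences: 21, 22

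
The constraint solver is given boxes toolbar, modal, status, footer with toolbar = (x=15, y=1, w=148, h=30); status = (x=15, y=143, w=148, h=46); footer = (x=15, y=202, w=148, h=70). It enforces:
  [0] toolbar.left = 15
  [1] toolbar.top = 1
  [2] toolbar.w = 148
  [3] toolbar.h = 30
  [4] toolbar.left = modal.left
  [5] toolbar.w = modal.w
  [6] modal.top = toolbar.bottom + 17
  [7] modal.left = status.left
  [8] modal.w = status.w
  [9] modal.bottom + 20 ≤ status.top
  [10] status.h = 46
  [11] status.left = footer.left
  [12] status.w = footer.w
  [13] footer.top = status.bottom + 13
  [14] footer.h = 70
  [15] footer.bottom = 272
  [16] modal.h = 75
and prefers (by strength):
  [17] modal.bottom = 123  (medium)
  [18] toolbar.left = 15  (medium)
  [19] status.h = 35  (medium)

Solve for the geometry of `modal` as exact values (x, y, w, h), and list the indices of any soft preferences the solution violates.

modal = (x=15, y=48, w=148, h=75)
violated soft preferences: 19

1. modal.x = 15  [toolbar.left = modal.left]
2. modal.w = 148  [toolbar.w = modal.w]
3. modal.y = 48  [modal.top = toolbar.bottom + 17]
4. modal.h = 75  [modal.h = 75]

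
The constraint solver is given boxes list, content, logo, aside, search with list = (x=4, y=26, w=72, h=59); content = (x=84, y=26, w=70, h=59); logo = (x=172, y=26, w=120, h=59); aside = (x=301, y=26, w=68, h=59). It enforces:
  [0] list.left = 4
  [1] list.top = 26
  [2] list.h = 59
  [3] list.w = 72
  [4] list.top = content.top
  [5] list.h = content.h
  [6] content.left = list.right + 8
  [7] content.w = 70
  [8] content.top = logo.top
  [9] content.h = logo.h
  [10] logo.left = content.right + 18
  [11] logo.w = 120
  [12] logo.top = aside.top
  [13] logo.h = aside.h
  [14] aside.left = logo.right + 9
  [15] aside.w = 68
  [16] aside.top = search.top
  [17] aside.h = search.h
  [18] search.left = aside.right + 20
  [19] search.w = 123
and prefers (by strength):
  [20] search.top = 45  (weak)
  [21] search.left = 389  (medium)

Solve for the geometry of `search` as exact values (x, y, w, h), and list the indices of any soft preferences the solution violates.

1. search.y = 26  [aside.top = search.top]
2. search.h = 59  [aside.h = search.h]
3. search.x = 389  [search.left = aside.right + 20]
4. search.w = 123  [search.w = 123]

search = (x=389, y=26, w=123, h=59)
violated soft preferences: 20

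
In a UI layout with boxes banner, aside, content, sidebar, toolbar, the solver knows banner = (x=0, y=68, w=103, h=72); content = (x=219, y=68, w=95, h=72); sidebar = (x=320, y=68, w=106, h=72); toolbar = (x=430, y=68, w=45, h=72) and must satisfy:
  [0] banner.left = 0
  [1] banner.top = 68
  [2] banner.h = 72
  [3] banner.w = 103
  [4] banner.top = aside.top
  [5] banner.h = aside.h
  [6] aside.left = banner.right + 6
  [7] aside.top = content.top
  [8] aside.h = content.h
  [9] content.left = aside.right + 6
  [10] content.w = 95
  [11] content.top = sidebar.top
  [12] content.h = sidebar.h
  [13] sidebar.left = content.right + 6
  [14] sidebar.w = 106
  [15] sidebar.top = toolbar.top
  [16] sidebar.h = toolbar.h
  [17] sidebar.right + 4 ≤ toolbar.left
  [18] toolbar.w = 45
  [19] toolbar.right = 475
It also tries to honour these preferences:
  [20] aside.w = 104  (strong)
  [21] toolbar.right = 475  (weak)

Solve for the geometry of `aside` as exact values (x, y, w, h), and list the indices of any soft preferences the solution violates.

1. aside.y = 68  [banner.top = aside.top]
2. aside.h = 72  [banner.h = aside.h]
3. aside.x = 109  [aside.left = banner.right + 6]
4. aside.w = 104  [content.left = aside.right + 6]

aside = (x=109, y=68, w=104, h=72)
violated soft preferences: none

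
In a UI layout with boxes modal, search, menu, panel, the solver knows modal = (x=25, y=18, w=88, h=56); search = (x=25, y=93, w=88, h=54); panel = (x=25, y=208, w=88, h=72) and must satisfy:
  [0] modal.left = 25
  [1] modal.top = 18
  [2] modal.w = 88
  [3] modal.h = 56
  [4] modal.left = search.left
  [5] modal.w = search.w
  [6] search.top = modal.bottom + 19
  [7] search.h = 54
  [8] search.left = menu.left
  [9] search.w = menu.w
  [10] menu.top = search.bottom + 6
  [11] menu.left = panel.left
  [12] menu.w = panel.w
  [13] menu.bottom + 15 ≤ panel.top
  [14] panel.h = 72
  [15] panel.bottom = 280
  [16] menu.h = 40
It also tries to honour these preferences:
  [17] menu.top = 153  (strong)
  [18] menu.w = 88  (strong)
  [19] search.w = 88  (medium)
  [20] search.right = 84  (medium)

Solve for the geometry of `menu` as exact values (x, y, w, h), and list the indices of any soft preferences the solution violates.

menu = (x=25, y=153, w=88, h=40)
violated soft preferences: 20

1. menu.x = 25  [search.left = menu.left]
2. menu.w = 88  [search.w = menu.w]
3. menu.y = 153  [menu.top = search.bottom + 6]
4. menu.h = 40  [menu.h = 40]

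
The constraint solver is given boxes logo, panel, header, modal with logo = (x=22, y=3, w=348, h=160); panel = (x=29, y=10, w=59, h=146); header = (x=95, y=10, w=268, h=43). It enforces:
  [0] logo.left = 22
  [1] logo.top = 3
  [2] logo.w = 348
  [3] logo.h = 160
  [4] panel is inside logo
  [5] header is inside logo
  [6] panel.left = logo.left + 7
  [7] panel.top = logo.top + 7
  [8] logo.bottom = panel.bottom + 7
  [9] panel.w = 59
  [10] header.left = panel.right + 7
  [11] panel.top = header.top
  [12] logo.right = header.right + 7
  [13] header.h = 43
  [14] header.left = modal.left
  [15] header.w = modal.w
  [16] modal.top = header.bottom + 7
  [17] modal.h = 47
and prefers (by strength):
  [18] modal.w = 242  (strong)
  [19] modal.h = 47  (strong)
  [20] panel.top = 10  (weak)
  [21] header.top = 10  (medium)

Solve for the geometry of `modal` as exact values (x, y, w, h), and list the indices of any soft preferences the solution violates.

modal = (x=95, y=60, w=268, h=47)
violated soft preferences: 18

1. modal.x = 95  [header.left = modal.left]
2. modal.w = 268  [header.w = modal.w]
3. modal.y = 60  [modal.top = header.bottom + 7]
4. modal.h = 47  [modal.h = 47]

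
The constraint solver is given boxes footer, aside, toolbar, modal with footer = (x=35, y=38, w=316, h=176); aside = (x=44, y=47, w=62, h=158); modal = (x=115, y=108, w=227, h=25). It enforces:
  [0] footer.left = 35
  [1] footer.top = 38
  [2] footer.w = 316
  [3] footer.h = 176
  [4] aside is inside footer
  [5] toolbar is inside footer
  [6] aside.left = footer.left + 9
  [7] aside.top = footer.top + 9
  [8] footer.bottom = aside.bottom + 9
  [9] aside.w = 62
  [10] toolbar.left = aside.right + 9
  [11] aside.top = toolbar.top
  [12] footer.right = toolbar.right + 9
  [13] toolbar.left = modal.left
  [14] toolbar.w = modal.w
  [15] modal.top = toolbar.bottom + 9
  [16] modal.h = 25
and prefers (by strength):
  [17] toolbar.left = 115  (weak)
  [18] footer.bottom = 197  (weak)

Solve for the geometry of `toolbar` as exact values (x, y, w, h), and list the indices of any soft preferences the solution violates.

1. toolbar.x = 115  [toolbar.left = aside.right + 9]
2. toolbar.y = 47  [aside.top = toolbar.top]
3. toolbar.w = 227  [footer.right = toolbar.right + 9]
4. toolbar.h = 52  [modal.top = toolbar.bottom + 9]

toolbar = (x=115, y=47, w=227, h=52)
violated soft preferences: 18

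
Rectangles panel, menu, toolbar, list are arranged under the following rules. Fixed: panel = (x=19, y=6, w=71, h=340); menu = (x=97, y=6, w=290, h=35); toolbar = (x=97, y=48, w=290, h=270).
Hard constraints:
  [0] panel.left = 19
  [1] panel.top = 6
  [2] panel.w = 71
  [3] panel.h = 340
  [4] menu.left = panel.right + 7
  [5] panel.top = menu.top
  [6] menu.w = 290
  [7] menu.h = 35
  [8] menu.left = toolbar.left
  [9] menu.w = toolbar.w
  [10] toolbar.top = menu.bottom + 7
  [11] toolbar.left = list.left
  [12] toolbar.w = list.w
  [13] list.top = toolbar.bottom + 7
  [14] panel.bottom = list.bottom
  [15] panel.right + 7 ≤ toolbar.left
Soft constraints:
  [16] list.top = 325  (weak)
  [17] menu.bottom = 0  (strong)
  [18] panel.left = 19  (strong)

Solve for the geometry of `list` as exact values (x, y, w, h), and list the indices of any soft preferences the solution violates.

list = (x=97, y=325, w=290, h=21)
violated soft preferences: 17

1. list.x = 97  [toolbar.left = list.left]
2. list.w = 290  [toolbar.w = list.w]
3. list.y = 325  [list.top = toolbar.bottom + 7]
4. list.h = 21  [panel.bottom = list.bottom]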